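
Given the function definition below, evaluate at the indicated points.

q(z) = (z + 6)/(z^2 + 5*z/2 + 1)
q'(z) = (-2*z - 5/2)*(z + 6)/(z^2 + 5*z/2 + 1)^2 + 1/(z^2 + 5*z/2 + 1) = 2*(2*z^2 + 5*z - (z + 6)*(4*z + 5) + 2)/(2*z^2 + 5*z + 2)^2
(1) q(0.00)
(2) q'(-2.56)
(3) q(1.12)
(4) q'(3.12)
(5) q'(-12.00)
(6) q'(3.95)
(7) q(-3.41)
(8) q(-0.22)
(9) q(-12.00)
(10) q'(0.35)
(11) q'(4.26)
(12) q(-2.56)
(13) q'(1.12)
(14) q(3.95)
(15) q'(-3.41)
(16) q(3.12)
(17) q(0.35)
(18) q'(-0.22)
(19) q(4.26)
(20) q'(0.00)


(1) = 6.00
(2) = 7.64
(3) = 1.41
(4) = -0.18
(5) = -0.00
(6) = -0.11
(7) = 0.63
(8) = 11.60
(9) = -0.05
(10) = -4.59
(11) = -0.09
(12) = 2.98
(13) = -1.12
(14) = 0.38
(15) = 0.91
(16) = 0.49
(17) = 3.18
(18) = -45.93
(19) = 0.34
(20) = -14.00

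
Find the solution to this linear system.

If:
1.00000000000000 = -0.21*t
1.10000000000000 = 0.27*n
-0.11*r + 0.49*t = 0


Then:
n = 4.07
r = -21.21
t = -4.76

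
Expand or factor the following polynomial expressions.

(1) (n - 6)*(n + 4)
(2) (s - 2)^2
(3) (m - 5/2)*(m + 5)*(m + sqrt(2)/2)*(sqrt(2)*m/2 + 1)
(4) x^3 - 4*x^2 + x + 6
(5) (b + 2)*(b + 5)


(1) = n^2 - 2*n - 24
(2) = s^2 - 4*s + 4
(3) = sqrt(2)*m^4/2 + 3*m^3/2 + 5*sqrt(2)*m^3/4 - 23*sqrt(2)*m^2/4 + 15*m^2/4 - 75*m/4 + 5*sqrt(2)*m/4 - 25*sqrt(2)/4
(4) = (x - 3)*(x - 2)*(x + 1)
(5) = b^2 + 7*b + 10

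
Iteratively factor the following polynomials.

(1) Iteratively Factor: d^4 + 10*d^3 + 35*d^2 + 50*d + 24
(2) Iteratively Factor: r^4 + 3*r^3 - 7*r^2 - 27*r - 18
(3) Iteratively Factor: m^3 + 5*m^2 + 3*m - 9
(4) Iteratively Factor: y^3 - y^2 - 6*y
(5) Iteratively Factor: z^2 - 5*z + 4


(1) = (d + 1)*(d^3 + 9*d^2 + 26*d + 24) = (d + 1)*(d + 2)*(d^2 + 7*d + 12) = (d + 1)*(d + 2)*(d + 4)*(d + 3)
(2) = (r + 3)*(r^3 - 7*r - 6) = (r + 1)*(r + 3)*(r^2 - r - 6) = (r + 1)*(r + 2)*(r + 3)*(r - 3)
(3) = (m - 1)*(m^2 + 6*m + 9) = (m - 1)*(m + 3)*(m + 3)
(4) = (y - 3)*(y^2 + 2*y) = (y - 3)*(y + 2)*(y)
(5) = (z - 1)*(z - 4)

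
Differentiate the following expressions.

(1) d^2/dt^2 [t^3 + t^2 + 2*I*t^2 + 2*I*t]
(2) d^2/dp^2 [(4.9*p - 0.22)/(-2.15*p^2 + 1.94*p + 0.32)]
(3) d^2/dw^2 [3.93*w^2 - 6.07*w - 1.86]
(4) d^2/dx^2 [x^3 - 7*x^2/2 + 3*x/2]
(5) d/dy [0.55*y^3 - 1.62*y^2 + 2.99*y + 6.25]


(1) = 6*t + 2 + 4*I
(2) = ((4.3*p - 1.94)*(4.9*p - 0.22)*(8.6*p - 3.88) + (63.21*p - 19.958)*(-2.15*p^2 + 1.94*p + 0.32))/(-2.15*p^2 + 1.94*p + 0.32)^3
(3) = 7.86000000000000
(4) = 6*x - 7
(5) = 1.65*y^2 - 3.24*y + 2.99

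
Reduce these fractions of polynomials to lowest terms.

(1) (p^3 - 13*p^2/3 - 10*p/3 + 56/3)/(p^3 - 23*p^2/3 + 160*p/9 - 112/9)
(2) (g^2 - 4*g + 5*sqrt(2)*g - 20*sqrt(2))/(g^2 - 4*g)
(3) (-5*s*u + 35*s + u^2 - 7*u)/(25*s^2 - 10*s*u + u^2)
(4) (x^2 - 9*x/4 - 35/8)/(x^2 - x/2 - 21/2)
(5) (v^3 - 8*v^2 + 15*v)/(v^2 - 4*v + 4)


(1) = (3*p + 6)/(3*p - 4)
(2) = (g + 5*sqrt(2))/g
(3) = (7 - u)/(5*s - u)
(4) = (4*x + 5)/(4*x + 12)
(5) = (v^3 - 8*v^2 + 15*v)/(v^2 - 4*v + 4)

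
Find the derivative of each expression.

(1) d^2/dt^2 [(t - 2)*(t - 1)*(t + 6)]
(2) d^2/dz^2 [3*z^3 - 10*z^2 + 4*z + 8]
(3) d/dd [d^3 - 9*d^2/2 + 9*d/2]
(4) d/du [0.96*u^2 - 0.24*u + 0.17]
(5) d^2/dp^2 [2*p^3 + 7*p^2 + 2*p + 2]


(1) = 6*t + 6
(2) = 18*z - 20
(3) = 3*d^2 - 9*d + 9/2
(4) = 1.92*u - 0.24
(5) = 12*p + 14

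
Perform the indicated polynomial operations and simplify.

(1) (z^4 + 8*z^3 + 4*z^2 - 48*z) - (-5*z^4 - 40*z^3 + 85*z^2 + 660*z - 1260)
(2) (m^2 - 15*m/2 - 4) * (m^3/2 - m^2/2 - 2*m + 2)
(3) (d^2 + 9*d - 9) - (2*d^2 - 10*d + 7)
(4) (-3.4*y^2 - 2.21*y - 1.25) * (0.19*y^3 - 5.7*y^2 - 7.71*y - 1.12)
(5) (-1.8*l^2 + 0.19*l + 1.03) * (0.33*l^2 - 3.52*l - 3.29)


(1) = 6*z^4 + 48*z^3 - 81*z^2 - 708*z + 1260
(2) = m^5/2 - 17*m^4/4 - m^3/4 + 19*m^2 - 7*m - 8
(3) = -d^2 + 19*d - 16
(4) = -0.646*y^5 + 18.9601*y^4 + 38.5735*y^3 + 27.9721*y^2 + 12.1127*y + 1.4
(5) = -0.594*l^4 + 6.3987*l^3 + 5.5931*l^2 - 4.2507*l - 3.3887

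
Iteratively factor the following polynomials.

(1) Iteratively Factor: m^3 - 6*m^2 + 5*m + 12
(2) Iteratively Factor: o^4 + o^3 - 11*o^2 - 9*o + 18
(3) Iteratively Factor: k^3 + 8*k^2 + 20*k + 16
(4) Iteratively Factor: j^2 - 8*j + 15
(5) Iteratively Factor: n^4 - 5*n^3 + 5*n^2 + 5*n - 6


(1) = (m - 3)*(m^2 - 3*m - 4) = (m - 3)*(m + 1)*(m - 4)
(2) = (o + 2)*(o^3 - o^2 - 9*o + 9) = (o - 3)*(o + 2)*(o^2 + 2*o - 3) = (o - 3)*(o + 2)*(o + 3)*(o - 1)
(3) = (k + 4)*(k^2 + 4*k + 4) = (k + 2)*(k + 4)*(k + 2)
(4) = (j - 3)*(j - 5)
(5) = (n - 3)*(n^3 - 2*n^2 - n + 2) = (n - 3)*(n + 1)*(n^2 - 3*n + 2) = (n - 3)*(n - 1)*(n + 1)*(n - 2)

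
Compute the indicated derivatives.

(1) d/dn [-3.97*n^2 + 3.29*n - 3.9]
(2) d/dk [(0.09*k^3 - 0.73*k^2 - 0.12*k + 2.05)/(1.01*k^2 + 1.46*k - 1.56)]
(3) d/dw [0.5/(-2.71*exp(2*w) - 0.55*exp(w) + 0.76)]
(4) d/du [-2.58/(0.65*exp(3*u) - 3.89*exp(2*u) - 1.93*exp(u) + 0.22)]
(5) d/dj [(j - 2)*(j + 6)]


(1) = 3.29 - 7.94*n
(2) = (0.0909*k^4 + 0.2628*k^3 - 1.3658*k^2 - 1.8634*k - 2.8058)/(1.0201*k^4 + 2.9492*k^3 - 1.0196*k^2 - 4.5552*k + 2.4336)
(3) = (2.71*exp(w) + 0.275)*exp(w)/(2.71*exp(2*w) + 0.55*exp(w) - 0.76)^2
(4) = (5.031*exp(2*u) - 20.0724*exp(u) - 4.9794)*exp(u)/(0.65*exp(3*u) - 3.89*exp(2*u) - 1.93*exp(u) + 0.22)^2
(5) = 2*j + 4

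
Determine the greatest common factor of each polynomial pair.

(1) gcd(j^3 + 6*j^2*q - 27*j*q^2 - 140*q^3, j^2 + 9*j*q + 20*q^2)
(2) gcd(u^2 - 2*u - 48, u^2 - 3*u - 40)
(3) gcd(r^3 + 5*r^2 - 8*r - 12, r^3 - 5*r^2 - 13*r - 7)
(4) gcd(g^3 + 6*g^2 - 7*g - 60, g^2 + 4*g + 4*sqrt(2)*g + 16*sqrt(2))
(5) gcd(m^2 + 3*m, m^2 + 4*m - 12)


(1) = j + 4*q
(2) = u - 8
(3) = r + 1
(4) = g + 4
(5) = gcd(m*(m + 3), (m - 2)*(m + 6)) = 1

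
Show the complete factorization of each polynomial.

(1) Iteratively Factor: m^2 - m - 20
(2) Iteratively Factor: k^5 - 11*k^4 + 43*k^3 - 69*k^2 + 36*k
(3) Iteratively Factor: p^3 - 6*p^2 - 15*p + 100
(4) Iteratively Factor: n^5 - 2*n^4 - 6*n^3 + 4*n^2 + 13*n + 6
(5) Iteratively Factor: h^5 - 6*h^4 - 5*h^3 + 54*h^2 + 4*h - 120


(1) = (m - 5)*(m + 4)
(2) = (k - 3)*(k^4 - 8*k^3 + 19*k^2 - 12*k) = k*(k - 3)*(k^3 - 8*k^2 + 19*k - 12) = k*(k - 3)^2*(k^2 - 5*k + 4) = k*(k - 4)*(k - 3)^2*(k - 1)
(3) = (p - 5)*(p^2 - p - 20) = (p - 5)*(p + 4)*(p - 5)
(4) = (n + 1)*(n^4 - 3*n^3 - 3*n^2 + 7*n + 6) = (n + 1)^2*(n^3 - 4*n^2 + n + 6) = (n + 1)^3*(n^2 - 5*n + 6) = (n - 3)*(n + 1)^3*(n - 2)
(5) = (h - 2)*(h^4 - 4*h^3 - 13*h^2 + 28*h + 60) = (h - 2)*(h + 2)*(h^3 - 6*h^2 - h + 30) = (h - 5)*(h - 2)*(h + 2)*(h^2 - h - 6) = (h - 5)*(h - 3)*(h - 2)*(h + 2)*(h + 2)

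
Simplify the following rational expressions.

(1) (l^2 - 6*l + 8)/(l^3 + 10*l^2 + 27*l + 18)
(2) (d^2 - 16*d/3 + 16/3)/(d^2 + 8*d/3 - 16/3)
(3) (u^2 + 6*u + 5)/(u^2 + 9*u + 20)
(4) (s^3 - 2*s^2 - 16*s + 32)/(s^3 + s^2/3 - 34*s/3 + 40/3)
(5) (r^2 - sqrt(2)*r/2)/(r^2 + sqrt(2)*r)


(1) = (l^2 - 6*l + 8)/(l^3 + 10*l^2 + 27*l + 18)
(2) = (d - 4)/(d + 4)
(3) = (u + 1)/(u + 4)
(4) = (3*s - 12)/(3*s - 5)
(5) = (2*r - sqrt(2))/(2*r + 2*sqrt(2))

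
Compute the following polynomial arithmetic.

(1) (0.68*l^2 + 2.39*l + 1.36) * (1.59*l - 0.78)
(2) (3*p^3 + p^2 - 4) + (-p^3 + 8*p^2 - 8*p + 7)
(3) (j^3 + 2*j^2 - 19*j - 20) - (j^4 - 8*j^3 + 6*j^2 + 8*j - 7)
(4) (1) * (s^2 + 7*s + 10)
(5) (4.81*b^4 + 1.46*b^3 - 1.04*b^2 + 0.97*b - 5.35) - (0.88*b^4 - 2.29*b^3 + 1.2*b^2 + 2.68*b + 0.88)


(1) = 1.0812*l^3 + 3.2697*l^2 + 0.2982*l - 1.0608
(2) = 2*p^3 + 9*p^2 - 8*p + 3
(3) = -j^4 + 9*j^3 - 4*j^2 - 27*j - 13
(4) = s^2 + 7*s + 10
(5) = 3.93*b^4 + 3.75*b^3 - 2.24*b^2 - 1.71*b - 6.23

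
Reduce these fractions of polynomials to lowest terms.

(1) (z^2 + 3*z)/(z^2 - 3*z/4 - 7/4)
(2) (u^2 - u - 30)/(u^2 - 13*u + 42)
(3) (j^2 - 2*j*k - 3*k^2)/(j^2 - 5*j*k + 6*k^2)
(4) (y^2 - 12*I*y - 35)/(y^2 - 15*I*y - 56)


(1) = (4*z^2 + 12*z)/(4*z^2 - 3*z - 7)
(2) = (u + 5)/(u - 7)
(3) = (j + k)/(j - 2*k)
(4) = (y - 5*I)/(y - 8*I)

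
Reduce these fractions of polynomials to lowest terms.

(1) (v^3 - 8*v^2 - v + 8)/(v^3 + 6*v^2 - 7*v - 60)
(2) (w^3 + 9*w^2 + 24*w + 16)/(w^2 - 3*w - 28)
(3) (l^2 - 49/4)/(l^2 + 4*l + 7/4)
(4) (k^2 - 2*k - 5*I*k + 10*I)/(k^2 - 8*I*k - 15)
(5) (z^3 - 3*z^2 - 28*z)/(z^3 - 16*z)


(1) = (v^3 - 8*v^2 - v + 8)/(v^3 + 6*v^2 - 7*v - 60)
(2) = (w^2 + 5*w + 4)/(w - 7)
(3) = (2*l - 7)/(2*l + 1)
(4) = (k - 2)/(k - 3*I)
(5) = (z - 7)/(z - 4)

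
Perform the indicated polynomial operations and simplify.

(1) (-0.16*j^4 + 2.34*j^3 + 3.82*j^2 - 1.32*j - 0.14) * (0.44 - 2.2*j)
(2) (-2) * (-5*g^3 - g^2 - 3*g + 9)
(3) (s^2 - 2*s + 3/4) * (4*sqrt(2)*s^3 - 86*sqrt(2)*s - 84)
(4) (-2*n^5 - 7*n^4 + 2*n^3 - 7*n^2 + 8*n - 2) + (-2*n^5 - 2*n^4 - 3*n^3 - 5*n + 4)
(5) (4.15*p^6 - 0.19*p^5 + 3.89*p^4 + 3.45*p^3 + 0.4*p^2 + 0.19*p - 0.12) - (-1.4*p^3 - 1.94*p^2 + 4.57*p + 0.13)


(1) = 0.352*j^5 - 5.2184*j^4 - 7.3744*j^3 + 4.5848*j^2 - 0.2728*j - 0.0616
(2) = 10*g^3 + 2*g^2 + 6*g - 18
(3) = 4*sqrt(2)*s^5 - 8*sqrt(2)*s^4 - 83*sqrt(2)*s^3 - 84*s^2 + 172*sqrt(2)*s^2 - 129*sqrt(2)*s/2 + 168*s - 63
(4) = -4*n^5 - 9*n^4 - n^3 - 7*n^2 + 3*n + 2
(5) = 4.15*p^6 - 0.19*p^5 + 3.89*p^4 + 4.85*p^3 + 2.34*p^2 - 4.38*p - 0.25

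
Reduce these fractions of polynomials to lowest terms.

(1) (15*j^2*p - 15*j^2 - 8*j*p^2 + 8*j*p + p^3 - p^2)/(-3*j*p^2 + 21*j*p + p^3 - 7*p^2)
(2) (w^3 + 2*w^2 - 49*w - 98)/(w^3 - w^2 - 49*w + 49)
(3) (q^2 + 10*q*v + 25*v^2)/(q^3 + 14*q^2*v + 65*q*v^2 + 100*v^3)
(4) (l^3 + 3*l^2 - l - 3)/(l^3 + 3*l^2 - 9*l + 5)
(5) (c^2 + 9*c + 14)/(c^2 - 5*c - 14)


(1) = (-5*j*p + 5*j + p^2 - p)/(p^2 - 7*p)
(2) = (w + 2)/(w - 1)
(3) = 1/(q + 4*v)
(4) = (l^2 + 4*l + 3)/(l^2 + 4*l - 5)
(5) = (c + 7)/(c - 7)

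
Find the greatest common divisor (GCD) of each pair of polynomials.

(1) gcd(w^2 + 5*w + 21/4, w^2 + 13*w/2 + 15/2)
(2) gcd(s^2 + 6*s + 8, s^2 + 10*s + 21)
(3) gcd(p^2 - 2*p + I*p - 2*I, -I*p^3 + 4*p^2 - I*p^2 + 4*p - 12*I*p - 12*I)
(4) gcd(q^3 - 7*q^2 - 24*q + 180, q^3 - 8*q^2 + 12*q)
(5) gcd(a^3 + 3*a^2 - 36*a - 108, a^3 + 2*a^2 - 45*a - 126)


(1) = w + 3/2
(2) = 1
(3) = gcd((p - 2)*(p + I), (p - 2*I)*(p + 6*I)*(-I*p - I)) = 1
(4) = gcd((q - 6)^2*(q + 5), q*(q - 6)*(q - 2)) = q - 6
(5) = gcd((a - 6)*(a + 3)*(a + 6), (a - 7)*(a + 3)*(a + 6)) = a^2 + 9*a + 18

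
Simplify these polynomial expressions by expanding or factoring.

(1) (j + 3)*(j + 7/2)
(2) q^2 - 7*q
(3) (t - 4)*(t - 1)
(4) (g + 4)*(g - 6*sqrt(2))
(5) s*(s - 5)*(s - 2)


(1) = j^2 + 13*j/2 + 21/2
(2) = q*(q - 7)
(3) = t^2 - 5*t + 4
(4) = g^2 - 6*sqrt(2)*g + 4*g - 24*sqrt(2)
(5) = s^3 - 7*s^2 + 10*s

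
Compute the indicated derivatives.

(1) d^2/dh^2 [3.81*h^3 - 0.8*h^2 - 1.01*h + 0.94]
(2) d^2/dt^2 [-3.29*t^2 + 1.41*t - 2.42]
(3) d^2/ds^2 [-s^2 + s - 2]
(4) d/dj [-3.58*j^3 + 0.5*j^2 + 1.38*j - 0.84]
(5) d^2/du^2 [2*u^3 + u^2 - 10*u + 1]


(1) = 22.86*h - 1.6
(2) = -6.58000000000000
(3) = -2
(4) = -10.74*j^2 + 1.0*j + 1.38
(5) = 12*u + 2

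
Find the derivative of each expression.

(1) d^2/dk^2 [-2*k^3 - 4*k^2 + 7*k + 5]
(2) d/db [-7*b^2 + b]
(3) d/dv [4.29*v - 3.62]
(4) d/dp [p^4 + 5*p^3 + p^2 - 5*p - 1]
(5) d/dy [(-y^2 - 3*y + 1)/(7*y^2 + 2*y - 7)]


(1) = -12*k - 8
(2) = 1 - 14*b
(3) = 4.29000000000000
(4) = 4*p^3 + 15*p^2 + 2*p - 5
(5) = 19*(y^2 + 1)/(49*y^4 + 28*y^3 - 94*y^2 - 28*y + 49)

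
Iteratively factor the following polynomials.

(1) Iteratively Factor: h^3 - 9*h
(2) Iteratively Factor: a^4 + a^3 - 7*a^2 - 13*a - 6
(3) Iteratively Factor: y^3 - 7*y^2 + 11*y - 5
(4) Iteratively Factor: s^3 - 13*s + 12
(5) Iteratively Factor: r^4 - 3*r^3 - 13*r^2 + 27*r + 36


(1) = (h)*(h^2 - 9) = h*(h - 3)*(h + 3)
(2) = (a + 1)*(a^3 - 7*a - 6) = (a + 1)^2*(a^2 - a - 6) = (a + 1)^2*(a + 2)*(a - 3)
(3) = (y - 1)*(y^2 - 6*y + 5) = (y - 1)^2*(y - 5)
(4) = (s + 4)*(s^2 - 4*s + 3) = (s - 1)*(s + 4)*(s - 3)
(5) = (r - 4)*(r^3 + r^2 - 9*r - 9) = (r - 4)*(r + 3)*(r^2 - 2*r - 3) = (r - 4)*(r - 3)*(r + 3)*(r + 1)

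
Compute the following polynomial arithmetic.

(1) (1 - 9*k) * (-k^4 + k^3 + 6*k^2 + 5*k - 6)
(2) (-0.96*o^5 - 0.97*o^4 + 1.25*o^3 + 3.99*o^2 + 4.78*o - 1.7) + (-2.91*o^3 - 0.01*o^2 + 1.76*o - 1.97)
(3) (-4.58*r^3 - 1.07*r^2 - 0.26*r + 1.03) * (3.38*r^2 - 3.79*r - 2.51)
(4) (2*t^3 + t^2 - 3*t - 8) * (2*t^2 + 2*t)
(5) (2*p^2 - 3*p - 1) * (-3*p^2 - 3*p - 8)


(1) = 9*k^5 - 10*k^4 - 53*k^3 - 39*k^2 + 59*k - 6
(2) = -0.96*o^5 - 0.97*o^4 - 1.66*o^3 + 3.98*o^2 + 6.54*o - 3.67
(3) = -15.4804*r^5 + 13.7416*r^4 + 14.6723*r^3 + 7.1525*r^2 - 3.2511*r - 2.5853
(4) = 4*t^5 + 6*t^4 - 4*t^3 - 22*t^2 - 16*t
(5) = -6*p^4 + 3*p^3 - 4*p^2 + 27*p + 8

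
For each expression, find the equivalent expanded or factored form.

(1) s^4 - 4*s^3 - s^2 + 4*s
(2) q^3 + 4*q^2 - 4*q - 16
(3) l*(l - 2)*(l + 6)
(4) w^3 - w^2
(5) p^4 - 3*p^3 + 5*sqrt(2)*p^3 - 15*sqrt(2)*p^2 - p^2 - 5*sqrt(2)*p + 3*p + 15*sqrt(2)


(1) = s*(s - 4)*(s - 1)*(s + 1)
(2) = (q - 2)*(q + 2)*(q + 4)
(3) = l^3 + 4*l^2 - 12*l
(4) = w^2*(w - 1)
(5) = (p - 3)*(p - 1)*(p + 1)*(p + 5*sqrt(2))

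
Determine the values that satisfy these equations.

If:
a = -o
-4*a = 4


Then:
a = -1
o = 1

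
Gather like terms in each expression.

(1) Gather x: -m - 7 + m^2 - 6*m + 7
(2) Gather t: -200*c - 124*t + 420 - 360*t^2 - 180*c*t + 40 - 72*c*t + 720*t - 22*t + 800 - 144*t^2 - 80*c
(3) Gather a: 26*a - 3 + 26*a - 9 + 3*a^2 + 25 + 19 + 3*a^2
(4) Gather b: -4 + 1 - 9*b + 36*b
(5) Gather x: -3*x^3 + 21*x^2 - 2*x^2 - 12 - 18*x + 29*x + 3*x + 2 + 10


(1) = m^2 - 7*m
(2) = -280*c - 504*t^2 + t*(574 - 252*c) + 1260
(3) = 6*a^2 + 52*a + 32
(4) = 27*b - 3
(5) = -3*x^3 + 19*x^2 + 14*x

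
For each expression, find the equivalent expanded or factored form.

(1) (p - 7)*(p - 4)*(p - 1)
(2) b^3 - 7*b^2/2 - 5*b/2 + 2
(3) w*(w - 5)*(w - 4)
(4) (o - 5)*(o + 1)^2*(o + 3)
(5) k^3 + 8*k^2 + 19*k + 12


(1) = p^3 - 12*p^2 + 39*p - 28
(2) = (b - 4)*(b - 1/2)*(b + 1)
(3) = w^3 - 9*w^2 + 20*w
(4) = o^4 - 18*o^2 - 32*o - 15
(5) = (k + 1)*(k + 3)*(k + 4)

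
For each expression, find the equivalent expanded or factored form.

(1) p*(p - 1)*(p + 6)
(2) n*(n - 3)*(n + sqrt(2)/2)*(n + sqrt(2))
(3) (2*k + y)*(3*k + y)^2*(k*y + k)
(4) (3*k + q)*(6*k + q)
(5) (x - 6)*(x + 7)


(1) = p^3 + 5*p^2 - 6*p
(2) = n^4 - 3*n^3 + 3*sqrt(2)*n^3/2 - 9*sqrt(2)*n^2/2 + n^2 - 3*n
(3) = 18*k^4*y + 18*k^4 + 21*k^3*y^2 + 21*k^3*y + 8*k^2*y^3 + 8*k^2*y^2 + k*y^4 + k*y^3
(4) = 18*k^2 + 9*k*q + q^2
(5) = x^2 + x - 42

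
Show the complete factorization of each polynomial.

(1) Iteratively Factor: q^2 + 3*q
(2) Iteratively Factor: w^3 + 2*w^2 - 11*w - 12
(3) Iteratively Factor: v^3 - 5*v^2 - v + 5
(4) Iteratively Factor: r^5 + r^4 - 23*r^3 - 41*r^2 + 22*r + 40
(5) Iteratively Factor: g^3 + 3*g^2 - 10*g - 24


(1) = (q)*(q + 3)
(2) = (w + 4)*(w^2 - 2*w - 3) = (w - 3)*(w + 4)*(w + 1)
(3) = (v - 1)*(v^2 - 4*v - 5) = (v - 1)*(v + 1)*(v - 5)
(4) = (r - 1)*(r^4 + 2*r^3 - 21*r^2 - 62*r - 40) = (r - 5)*(r - 1)*(r^3 + 7*r^2 + 14*r + 8) = (r - 5)*(r - 1)*(r + 4)*(r^2 + 3*r + 2) = (r - 5)*(r - 1)*(r + 1)*(r + 4)*(r + 2)
(5) = (g - 3)*(g^2 + 6*g + 8) = (g - 3)*(g + 4)*(g + 2)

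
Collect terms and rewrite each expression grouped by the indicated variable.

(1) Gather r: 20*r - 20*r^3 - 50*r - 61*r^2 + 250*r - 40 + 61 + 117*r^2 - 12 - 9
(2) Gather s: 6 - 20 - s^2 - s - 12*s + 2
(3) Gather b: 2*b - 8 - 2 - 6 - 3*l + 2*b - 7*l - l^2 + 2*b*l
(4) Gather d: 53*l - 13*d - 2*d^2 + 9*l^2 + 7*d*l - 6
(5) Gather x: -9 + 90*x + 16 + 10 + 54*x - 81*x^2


(1) = -20*r^3 + 56*r^2 + 220*r
(2) = -s^2 - 13*s - 12
(3) = b*(2*l + 4) - l^2 - 10*l - 16
(4) = -2*d^2 + d*(7*l - 13) + 9*l^2 + 53*l - 6
(5) = -81*x^2 + 144*x + 17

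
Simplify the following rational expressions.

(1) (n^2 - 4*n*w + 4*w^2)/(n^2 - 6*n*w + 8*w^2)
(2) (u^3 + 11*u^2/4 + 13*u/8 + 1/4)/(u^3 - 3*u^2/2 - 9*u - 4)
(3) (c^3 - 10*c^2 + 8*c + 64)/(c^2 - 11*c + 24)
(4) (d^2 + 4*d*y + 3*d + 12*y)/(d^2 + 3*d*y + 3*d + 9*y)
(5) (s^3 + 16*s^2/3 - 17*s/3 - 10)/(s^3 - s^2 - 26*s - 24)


(1) = (-n + 2*w)/(-n + 4*w)
(2) = (4*u + 1)/(4*u - 16)
(3) = (c^2 - 2*c - 8)/(c - 3)
(4) = (d + 4*y)/(d + 3*y)
(5) = (3*s^2 + 13*s - 30)/(3*s^2 - 6*s - 72)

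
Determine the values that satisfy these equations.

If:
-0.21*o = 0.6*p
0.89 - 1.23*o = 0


Then:
o = 0.72
p = -0.25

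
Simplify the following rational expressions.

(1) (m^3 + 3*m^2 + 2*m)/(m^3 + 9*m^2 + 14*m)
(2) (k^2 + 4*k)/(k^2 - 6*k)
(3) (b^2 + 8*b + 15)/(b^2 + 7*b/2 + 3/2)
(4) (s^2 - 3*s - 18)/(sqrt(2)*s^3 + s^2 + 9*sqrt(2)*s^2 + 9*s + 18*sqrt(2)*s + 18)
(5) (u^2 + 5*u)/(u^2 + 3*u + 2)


(1) = (m + 1)/(m + 7)
(2) = (k + 4)/(k - 6)
(3) = (2*b + 10)/(2*b + 1)
(4) = (s - 6)/(sqrt(2)*s^2 + s*(1 + 6*sqrt(2)) + 6)
(5) = (u^2 + 5*u)/(u^2 + 3*u + 2)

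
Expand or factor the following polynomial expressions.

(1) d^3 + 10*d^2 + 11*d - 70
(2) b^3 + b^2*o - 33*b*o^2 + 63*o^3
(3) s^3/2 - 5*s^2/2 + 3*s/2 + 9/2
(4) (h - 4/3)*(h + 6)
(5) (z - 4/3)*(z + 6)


(1) = (d - 2)*(d + 5)*(d + 7)
(2) = (b - 3*o)^2*(b + 7*o)
(3) = (s/2 + 1/2)*(s - 3)^2
(4) = h^2 + 14*h/3 - 8
(5) = z^2 + 14*z/3 - 8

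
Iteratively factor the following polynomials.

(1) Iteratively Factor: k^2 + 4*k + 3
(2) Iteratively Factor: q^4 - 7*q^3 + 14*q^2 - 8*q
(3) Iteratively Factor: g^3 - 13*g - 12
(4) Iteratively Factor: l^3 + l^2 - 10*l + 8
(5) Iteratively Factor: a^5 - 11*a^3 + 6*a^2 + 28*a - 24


(1) = (k + 1)*(k + 3)
(2) = (q - 2)*(q^3 - 5*q^2 + 4*q) = (q - 4)*(q - 2)*(q^2 - q) = (q - 4)*(q - 2)*(q - 1)*(q)
(3) = (g - 4)*(g^2 + 4*g + 3) = (g - 4)*(g + 1)*(g + 3)
(4) = (l + 4)*(l^2 - 3*l + 2) = (l - 2)*(l + 4)*(l - 1)
(5) = (a - 1)*(a^4 + a^3 - 10*a^2 - 4*a + 24) = (a - 1)*(a + 3)*(a^3 - 2*a^2 - 4*a + 8) = (a - 2)*(a - 1)*(a + 3)*(a^2 - 4) = (a - 2)*(a - 1)*(a + 2)*(a + 3)*(a - 2)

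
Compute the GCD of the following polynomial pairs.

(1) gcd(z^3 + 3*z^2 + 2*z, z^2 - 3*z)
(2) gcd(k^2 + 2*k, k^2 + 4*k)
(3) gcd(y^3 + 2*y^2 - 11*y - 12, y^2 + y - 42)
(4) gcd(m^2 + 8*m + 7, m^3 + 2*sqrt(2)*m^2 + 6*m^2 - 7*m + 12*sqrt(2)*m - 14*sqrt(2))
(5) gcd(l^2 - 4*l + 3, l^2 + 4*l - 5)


(1) = z
(2) = k
(3) = gcd((y - 3)*(y + 1)*(y + 4), (y - 6)*(y + 7)) = 1
(4) = m + 7
(5) = gcd((l - 3)*(l - 1), (l - 1)*(l + 5)) = l - 1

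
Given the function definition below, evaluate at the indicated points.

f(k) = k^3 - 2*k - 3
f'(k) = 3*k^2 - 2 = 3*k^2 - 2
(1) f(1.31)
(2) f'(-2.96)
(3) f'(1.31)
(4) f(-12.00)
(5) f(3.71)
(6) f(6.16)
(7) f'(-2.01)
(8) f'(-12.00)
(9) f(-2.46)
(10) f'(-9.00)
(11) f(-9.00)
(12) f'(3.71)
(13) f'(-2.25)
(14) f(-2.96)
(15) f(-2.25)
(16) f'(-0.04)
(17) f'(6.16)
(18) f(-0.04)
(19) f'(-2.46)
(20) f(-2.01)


(1) = -3.37
(2) = 24.28
(3) = 3.15
(4) = -1707.00
(5) = 40.64
(6) = 218.42
(7) = 10.12
(8) = 430.00
(9) = -12.97
(10) = 241.00
(11) = -714.00
(12) = 39.29
(13) = 13.19
(14) = -23.01
(15) = -9.89
(16) = -2.00
(17) = 111.84
(18) = -2.92
(19) = 16.15
(20) = -7.10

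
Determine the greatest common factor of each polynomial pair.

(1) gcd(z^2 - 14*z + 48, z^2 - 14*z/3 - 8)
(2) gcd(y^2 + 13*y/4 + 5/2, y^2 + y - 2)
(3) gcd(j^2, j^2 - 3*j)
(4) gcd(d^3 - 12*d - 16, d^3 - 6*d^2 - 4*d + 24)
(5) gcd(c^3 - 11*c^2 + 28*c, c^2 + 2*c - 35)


(1) = z - 6
(2) = gcd((y + 5/4)*(y + 2), (y - 1)*(y + 2)) = y + 2
(3) = gcd(j^2, j*(j - 3)) = j
(4) = gcd((d - 4)*(d + 2)^2, (d - 6)*(d - 2)*(d + 2)) = d + 2
(5) = 1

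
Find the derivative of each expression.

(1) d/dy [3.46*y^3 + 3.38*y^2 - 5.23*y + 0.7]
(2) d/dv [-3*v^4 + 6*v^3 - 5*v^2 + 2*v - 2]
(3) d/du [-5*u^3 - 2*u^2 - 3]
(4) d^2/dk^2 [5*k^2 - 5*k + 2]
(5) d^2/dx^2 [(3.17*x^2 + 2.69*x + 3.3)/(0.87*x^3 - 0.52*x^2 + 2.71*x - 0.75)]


(1) = 10.38*y^2 + 6.76*y - 5.23
(2) = -12*v^3 + 18*v^2 - 10*v + 2
(3) = u*(-15*u - 4)
(4) = 10
(5) = (4.798746*x^6 + 12.216366*x^5 - 22.17195*x^4 + 2.775884*x^3 + 65.68128*x^2 - 21.27726*x + 60.39816)/(0.658503*x^9 - 1.180764*x^8 + 6.859341*x^7 - 9.199657*x^6 + 23.402253*x^5 - 22.674846*x^4 + 27.712036*x^3 - 17.401725*x^2 + 4.573125*x - 0.421875)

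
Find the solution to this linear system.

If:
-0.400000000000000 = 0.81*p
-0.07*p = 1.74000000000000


Then:
No Solution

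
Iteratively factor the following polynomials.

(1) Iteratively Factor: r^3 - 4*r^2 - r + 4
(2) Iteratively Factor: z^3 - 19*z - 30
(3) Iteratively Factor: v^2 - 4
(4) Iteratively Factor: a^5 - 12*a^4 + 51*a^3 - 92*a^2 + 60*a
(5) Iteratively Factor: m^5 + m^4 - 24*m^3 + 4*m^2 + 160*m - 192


(1) = (r - 1)*(r^2 - 3*r - 4) = (r - 4)*(r - 1)*(r + 1)
(2) = (z - 5)*(z^2 + 5*z + 6) = (z - 5)*(z + 3)*(z + 2)
(3) = (v + 2)*(v - 2)
(4) = (a)*(a^4 - 12*a^3 + 51*a^2 - 92*a + 60) = a*(a - 3)*(a^3 - 9*a^2 + 24*a - 20) = a*(a - 3)*(a - 2)*(a^2 - 7*a + 10) = a*(a - 3)*(a - 2)^2*(a - 5)
(5) = (m - 2)*(m^4 + 3*m^3 - 18*m^2 - 32*m + 96) = (m - 3)*(m - 2)*(m^3 + 6*m^2 - 32) = (m - 3)*(m - 2)^2*(m^2 + 8*m + 16) = (m - 3)*(m - 2)^2*(m + 4)*(m + 4)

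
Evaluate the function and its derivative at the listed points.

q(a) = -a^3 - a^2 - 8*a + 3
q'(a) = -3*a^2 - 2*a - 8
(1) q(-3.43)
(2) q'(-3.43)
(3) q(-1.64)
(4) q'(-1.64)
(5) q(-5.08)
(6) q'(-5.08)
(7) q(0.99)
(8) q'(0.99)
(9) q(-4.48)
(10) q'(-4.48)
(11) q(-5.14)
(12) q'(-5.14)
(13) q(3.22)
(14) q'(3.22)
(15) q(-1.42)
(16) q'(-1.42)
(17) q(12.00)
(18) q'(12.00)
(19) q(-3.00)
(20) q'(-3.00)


(1) = 59.03
(2) = -36.43
(3) = 17.84
(4) = -12.79
(5) = 148.93
(6) = -75.26
(7) = -6.87
(8) = -12.92
(9) = 108.68
(10) = -59.25
(11) = 153.50
(12) = -76.98
(13) = -66.51
(14) = -45.55
(15) = 15.21
(16) = -11.21
(17) = -1965.00
(18) = -464.00
(19) = 45.00
(20) = -29.00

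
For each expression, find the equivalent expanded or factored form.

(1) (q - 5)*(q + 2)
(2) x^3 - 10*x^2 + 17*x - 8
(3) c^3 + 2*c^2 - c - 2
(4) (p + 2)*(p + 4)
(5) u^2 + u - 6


(1) = q^2 - 3*q - 10
(2) = (x - 8)*(x - 1)^2
(3) = (c - 1)*(c + 1)*(c + 2)
(4) = p^2 + 6*p + 8
(5) = (u - 2)*(u + 3)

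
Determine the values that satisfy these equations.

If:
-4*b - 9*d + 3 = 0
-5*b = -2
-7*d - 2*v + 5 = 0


Then:
b = 2/5
d = 7/45
v = 88/45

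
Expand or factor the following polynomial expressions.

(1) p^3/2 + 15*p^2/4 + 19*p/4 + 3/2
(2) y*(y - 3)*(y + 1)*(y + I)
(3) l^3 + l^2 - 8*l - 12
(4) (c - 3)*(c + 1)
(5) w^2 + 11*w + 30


(1) = (p/2 + 1/2)*(p + 1/2)*(p + 6)
(2) = y^4 - 2*y^3 + I*y^3 - 3*y^2 - 2*I*y^2 - 3*I*y
(3) = (l - 3)*(l + 2)^2
(4) = c^2 - 2*c - 3
(5) = (w + 5)*(w + 6)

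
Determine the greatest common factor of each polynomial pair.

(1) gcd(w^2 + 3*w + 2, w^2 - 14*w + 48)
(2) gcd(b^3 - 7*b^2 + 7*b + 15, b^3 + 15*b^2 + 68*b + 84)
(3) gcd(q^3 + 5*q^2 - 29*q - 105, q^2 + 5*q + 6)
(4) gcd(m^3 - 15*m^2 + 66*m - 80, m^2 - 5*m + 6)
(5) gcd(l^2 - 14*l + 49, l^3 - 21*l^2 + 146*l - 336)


(1) = 1
(2) = gcd((b - 5)*(b - 3)*(b + 1), (b + 2)*(b + 6)*(b + 7)) = 1
(3) = gcd((q - 5)*(q + 3)*(q + 7), (q + 2)*(q + 3)) = q + 3
(4) = m - 2
(5) = l - 7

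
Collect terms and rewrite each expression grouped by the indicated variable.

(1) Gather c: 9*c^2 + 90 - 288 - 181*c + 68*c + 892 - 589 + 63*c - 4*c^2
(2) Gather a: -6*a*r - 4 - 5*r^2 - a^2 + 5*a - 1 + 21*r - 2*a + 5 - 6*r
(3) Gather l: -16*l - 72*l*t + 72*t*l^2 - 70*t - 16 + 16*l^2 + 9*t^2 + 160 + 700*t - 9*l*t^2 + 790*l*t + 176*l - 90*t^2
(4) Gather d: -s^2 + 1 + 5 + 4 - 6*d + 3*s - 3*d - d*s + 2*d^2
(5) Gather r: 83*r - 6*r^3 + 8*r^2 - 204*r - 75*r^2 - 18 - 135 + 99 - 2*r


(1) = 5*c^2 - 50*c + 105
(2) = -a^2 + a*(3 - 6*r) - 5*r^2 + 15*r
(3) = l^2*(72*t + 16) + l*(-9*t^2 + 718*t + 160) - 81*t^2 + 630*t + 144
(4) = 2*d^2 + d*(-s - 9) - s^2 + 3*s + 10
(5) = -6*r^3 - 67*r^2 - 123*r - 54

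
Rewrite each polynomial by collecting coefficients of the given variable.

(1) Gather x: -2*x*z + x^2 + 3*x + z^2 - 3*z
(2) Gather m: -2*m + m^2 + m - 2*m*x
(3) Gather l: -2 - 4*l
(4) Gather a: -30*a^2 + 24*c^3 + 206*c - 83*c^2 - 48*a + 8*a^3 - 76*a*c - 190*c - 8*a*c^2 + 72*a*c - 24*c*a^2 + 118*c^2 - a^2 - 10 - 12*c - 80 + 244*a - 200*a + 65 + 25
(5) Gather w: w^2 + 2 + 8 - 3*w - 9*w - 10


(1) = x^2 + x*(3 - 2*z) + z^2 - 3*z
(2) = m^2 + m*(-2*x - 1)
(3) = -4*l - 2
(4) = 8*a^3 + a^2*(-24*c - 31) + a*(-8*c^2 - 4*c - 4) + 24*c^3 + 35*c^2 + 4*c
(5) = w^2 - 12*w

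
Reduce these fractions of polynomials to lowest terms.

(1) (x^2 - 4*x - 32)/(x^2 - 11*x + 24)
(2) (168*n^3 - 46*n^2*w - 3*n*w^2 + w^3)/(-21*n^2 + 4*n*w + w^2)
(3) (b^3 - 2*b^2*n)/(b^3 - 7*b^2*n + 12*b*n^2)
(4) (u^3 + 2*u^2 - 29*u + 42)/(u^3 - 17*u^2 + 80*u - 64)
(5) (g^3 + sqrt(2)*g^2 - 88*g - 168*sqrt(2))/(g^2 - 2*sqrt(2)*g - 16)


(1) = (x + 4)/(x - 3)
(2) = (24*n^2 - 10*n*w + w^2)/(-3*n + w)
(3) = (b^2 - 2*b*n)/(b^2 - 7*b*n + 12*n^2)
(4) = (u^3 + 2*u^2 - 29*u + 42)/(u^3 - 17*u^2 + 80*u - 64)
(5) = (g^2 - sqrt(2)*g - 84)/(g - 4*sqrt(2))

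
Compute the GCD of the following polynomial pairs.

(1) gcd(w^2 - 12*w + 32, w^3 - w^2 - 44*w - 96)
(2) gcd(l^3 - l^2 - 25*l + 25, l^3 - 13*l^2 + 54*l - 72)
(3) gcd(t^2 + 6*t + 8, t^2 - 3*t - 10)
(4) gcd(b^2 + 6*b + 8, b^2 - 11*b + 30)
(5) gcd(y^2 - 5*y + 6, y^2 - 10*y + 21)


(1) = gcd((w - 8)*(w - 4), (w - 8)*(w + 3)*(w + 4)) = w - 8
(2) = 1
(3) = gcd((t + 2)*(t + 4), (t - 5)*(t + 2)) = t + 2
(4) = gcd((b + 2)*(b + 4), (b - 6)*(b - 5)) = 1
(5) = gcd((y - 3)*(y - 2), (y - 7)*(y - 3)) = y - 3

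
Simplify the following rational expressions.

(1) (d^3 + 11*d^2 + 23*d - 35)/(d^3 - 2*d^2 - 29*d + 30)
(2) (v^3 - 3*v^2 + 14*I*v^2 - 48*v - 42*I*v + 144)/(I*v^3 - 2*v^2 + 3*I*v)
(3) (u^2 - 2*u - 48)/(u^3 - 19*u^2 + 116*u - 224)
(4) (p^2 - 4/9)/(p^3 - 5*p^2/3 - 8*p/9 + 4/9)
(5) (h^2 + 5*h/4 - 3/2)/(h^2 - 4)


(1) = (d + 7)/(d - 6)
(2) = (-I*v^3 + v^2*(14 + 3*I) + v*(-42 + 48*I) - 144*I)/(v^3 + 2*I*v^2 + 3*v)
(3) = (u + 6)/(u^2 - 11*u + 28)
(4) = (3*p - 2)/(3*p^2 - 7*p + 2)
(5) = (4*h - 3)/(4*h - 8)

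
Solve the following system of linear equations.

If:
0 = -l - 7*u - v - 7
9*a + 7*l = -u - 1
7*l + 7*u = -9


Then:
a = 16/63 - v/9
l = v/6 - 1/3
u = -v/6 - 20/21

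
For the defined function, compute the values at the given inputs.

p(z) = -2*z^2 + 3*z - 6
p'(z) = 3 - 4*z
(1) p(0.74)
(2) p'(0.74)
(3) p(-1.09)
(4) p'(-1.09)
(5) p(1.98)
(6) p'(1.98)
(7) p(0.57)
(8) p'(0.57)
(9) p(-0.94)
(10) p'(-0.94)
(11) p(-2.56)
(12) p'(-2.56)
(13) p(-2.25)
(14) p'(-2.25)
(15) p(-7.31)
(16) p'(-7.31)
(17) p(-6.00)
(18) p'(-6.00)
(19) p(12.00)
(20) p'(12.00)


(1) = -4.88
(2) = 0.04
(3) = -11.65
(4) = 7.36
(5) = -7.90
(6) = -4.92
(7) = -4.94
(8) = 0.72
(9) = -10.59
(10) = 6.76
(11) = -26.79
(12) = 13.24
(13) = -22.88
(14) = 12.00
(15) = -134.80
(16) = 32.24
(17) = -96.00
(18) = 27.00
(19) = -258.00
(20) = -45.00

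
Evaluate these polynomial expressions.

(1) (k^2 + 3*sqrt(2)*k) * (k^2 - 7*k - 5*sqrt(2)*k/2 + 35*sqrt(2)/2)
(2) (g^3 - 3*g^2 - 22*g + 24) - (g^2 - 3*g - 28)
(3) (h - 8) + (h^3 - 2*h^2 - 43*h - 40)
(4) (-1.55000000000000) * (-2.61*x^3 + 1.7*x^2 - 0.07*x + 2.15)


(1) = k^4 - 7*k^3 + sqrt(2)*k^3/2 - 15*k^2 - 7*sqrt(2)*k^2/2 + 105*k
(2) = g^3 - 4*g^2 - 19*g + 52
(3) = h^3 - 2*h^2 - 42*h - 48
(4) = 4.0455*x^3 - 2.635*x^2 + 0.1085*x - 3.3325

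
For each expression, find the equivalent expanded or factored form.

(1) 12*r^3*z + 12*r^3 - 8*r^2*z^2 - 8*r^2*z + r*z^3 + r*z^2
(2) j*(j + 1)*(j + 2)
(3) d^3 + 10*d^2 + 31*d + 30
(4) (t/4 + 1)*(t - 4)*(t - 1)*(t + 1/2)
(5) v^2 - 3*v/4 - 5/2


(1) = (-6*r + z)*(-2*r + z)*(r*z + r)
(2) = j^3 + 3*j^2 + 2*j
(3) = (d + 2)*(d + 3)*(d + 5)
(4) = t^4/4 - t^3/8 - 33*t^2/8 + 2*t + 2
(5) = (v - 2)*(v + 5/4)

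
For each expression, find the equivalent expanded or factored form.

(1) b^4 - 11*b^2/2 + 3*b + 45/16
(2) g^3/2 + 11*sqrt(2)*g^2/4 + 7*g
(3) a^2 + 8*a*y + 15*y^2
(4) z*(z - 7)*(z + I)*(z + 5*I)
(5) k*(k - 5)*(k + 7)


(1) = (b - 3/2)^2*(b + 1/2)*(b + 5/2)
(2) = g*(g/2 + sqrt(2))*(g + 7*sqrt(2)/2)
(3) = (a + 3*y)*(a + 5*y)
(4) = z^4 - 7*z^3 + 6*I*z^3 - 5*z^2 - 42*I*z^2 + 35*z
(5) = k^3 + 2*k^2 - 35*k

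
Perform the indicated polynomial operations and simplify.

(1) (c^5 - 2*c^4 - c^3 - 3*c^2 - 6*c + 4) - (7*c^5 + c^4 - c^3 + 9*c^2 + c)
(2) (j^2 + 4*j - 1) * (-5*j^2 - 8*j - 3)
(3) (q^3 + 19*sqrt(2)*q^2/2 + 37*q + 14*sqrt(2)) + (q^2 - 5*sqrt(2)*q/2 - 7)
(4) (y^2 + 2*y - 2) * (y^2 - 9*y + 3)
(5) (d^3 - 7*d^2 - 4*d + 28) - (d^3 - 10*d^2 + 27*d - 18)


(1) = -6*c^5 - 3*c^4 - 12*c^2 - 7*c + 4
(2) = -5*j^4 - 28*j^3 - 30*j^2 - 4*j + 3
(3) = q^3 + q^2 + 19*sqrt(2)*q^2/2 - 5*sqrt(2)*q/2 + 37*q - 7 + 14*sqrt(2)
(4) = y^4 - 7*y^3 - 17*y^2 + 24*y - 6
(5) = 3*d^2 - 31*d + 46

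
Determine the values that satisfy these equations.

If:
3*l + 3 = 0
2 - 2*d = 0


Then:
d = 1
l = -1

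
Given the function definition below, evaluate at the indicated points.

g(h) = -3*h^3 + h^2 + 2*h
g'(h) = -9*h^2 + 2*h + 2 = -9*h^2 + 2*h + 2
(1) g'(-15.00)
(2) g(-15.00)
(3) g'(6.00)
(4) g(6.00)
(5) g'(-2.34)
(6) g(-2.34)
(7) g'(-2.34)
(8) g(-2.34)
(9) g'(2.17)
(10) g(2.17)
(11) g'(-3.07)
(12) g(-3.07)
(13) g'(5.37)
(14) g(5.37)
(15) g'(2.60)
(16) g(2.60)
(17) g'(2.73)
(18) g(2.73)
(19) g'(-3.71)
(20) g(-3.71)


(1) = -2053.00
(2) = 10320.00
(3) = -310.00
(4) = -600.00
(5) = -51.96
(6) = 39.23
(7) = -51.96
(8) = 39.23
(9) = -36.04
(10) = -21.61
(11) = -88.96
(12) = 90.09
(13) = -246.79
(14) = -424.99
(15) = -53.64
(16) = -40.77
(17) = -59.62
(18) = -48.13
(19) = -129.30
(20) = 159.54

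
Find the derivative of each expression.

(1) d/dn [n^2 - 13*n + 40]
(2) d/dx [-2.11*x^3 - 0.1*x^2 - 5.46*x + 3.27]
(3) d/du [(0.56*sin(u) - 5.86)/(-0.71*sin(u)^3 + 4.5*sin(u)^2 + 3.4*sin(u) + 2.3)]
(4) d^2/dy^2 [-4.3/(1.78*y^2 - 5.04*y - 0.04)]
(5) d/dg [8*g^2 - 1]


(1) = 2*n - 13
(2) = -6.33*x^2 - 0.2*x - 5.46
(3) = (0.7952*sin(u)^3 - 15.0018*sin(u)^2 + 52.74*sin(u) + 21.212)*cos(u)/(0.5041*sin(u)^6 - 6.39*sin(u)^5 + 15.422*sin(u)^4 + 27.334*sin(u)^3 + 32.26*sin(u)^2 + 15.64*sin(u) + 5.29)
(4) = (-27.24824*y^2 + 77.15232*y + 4.3*(3.56*y - 5.04)*(7.12*y - 10.08) + 0.61232)/(-1.78*y^2 + 5.04*y + 0.04)^3
(5) = 16*g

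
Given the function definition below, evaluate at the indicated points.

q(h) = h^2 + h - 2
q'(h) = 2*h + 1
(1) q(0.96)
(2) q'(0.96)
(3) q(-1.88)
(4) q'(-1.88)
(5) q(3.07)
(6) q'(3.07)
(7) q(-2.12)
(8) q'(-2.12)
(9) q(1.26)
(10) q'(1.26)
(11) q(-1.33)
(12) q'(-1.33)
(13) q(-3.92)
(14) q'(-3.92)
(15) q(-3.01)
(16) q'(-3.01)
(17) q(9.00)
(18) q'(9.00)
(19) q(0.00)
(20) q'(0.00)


(1) = -0.12
(2) = 2.92
(3) = -0.35
(4) = -2.76
(5) = 10.49
(6) = 7.14
(7) = 0.37
(8) = -3.24
(9) = 0.85
(10) = 3.52
(11) = -1.56
(12) = -1.66
(13) = 9.45
(14) = -6.84
(15) = 4.05
(16) = -5.02
(17) = 88.00
(18) = 19.00
(19) = -2.00
(20) = 1.00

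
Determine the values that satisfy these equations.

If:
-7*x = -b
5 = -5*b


Then:
b = -1
x = -1/7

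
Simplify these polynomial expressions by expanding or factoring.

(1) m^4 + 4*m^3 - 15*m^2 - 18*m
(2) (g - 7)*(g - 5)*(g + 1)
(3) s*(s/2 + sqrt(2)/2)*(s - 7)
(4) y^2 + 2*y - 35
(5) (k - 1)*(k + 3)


(1) = m*(m - 3)*(m + 1)*(m + 6)
(2) = g^3 - 11*g^2 + 23*g + 35
(3) = s^3/2 - 7*s^2/2 + sqrt(2)*s^2/2 - 7*sqrt(2)*s/2
(4) = (y - 5)*(y + 7)
(5) = k^2 + 2*k - 3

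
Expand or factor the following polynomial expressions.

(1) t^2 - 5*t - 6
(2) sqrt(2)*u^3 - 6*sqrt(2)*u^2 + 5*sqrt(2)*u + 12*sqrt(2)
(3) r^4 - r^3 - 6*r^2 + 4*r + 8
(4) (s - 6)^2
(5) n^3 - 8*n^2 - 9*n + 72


(1) = (t - 6)*(t + 1)
(2) = (u - 4)*(u - 3)*(sqrt(2)*u + sqrt(2))
(3) = (r - 2)^2*(r + 1)*(r + 2)
(4) = s^2 - 12*s + 36
(5) = (n - 8)*(n - 3)*(n + 3)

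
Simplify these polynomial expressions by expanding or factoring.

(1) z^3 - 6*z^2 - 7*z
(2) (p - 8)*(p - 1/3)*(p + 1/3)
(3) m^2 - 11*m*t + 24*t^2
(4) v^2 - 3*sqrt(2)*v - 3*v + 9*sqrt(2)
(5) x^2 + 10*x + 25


(1) = z*(z - 7)*(z + 1)
(2) = p^3 - 8*p^2 - p/9 + 8/9
(3) = (m - 8*t)*(m - 3*t)
(4) = (v - 3)*(v - 3*sqrt(2))
(5) = (x + 5)^2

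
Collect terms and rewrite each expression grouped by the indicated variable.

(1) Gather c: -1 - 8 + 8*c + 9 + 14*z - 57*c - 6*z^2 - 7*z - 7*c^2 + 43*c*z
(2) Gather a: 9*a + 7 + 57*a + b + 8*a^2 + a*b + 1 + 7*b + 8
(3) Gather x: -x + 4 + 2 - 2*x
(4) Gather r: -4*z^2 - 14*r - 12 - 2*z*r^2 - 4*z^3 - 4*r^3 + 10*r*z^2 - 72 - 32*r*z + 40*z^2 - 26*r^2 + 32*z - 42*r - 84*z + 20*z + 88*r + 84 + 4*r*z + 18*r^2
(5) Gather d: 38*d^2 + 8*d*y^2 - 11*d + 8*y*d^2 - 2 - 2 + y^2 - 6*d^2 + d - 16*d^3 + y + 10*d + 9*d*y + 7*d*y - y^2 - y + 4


(1) = -7*c^2 + c*(43*z - 49) - 6*z^2 + 7*z
(2) = 8*a^2 + a*(b + 66) + 8*b + 16
(3) = 6 - 3*x
(4) = -4*r^3 + r^2*(-2*z - 8) + r*(10*z^2 - 28*z + 32) - 4*z^3 + 36*z^2 - 32*z
(5) = -16*d^3 + d^2*(8*y + 32) + d*(8*y^2 + 16*y)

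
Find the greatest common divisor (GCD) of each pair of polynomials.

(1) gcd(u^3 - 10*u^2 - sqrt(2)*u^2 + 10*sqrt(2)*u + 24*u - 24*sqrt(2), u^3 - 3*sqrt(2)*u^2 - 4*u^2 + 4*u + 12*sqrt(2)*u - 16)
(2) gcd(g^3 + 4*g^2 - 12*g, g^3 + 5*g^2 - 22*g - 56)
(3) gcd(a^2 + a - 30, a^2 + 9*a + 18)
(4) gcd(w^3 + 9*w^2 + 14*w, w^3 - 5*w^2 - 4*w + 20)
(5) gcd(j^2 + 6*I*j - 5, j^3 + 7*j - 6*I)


(1) = u^2 + u*(-4 - sqrt(2)) + 4*sqrt(2)
(2) = 1
(3) = a + 6
(4) = gcd(w*(w + 2)*(w + 7), (w - 5)*(w - 2)*(w + 2)) = w + 2
(5) = 1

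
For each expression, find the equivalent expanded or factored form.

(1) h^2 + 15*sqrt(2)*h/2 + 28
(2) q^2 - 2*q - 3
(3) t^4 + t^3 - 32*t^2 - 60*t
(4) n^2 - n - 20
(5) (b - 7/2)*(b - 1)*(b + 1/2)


(1) = (h + 7*sqrt(2)/2)*(h + 4*sqrt(2))
(2) = (q - 3)*(q + 1)
(3) = t*(t - 6)*(t + 2)*(t + 5)
(4) = (n - 5)*(n + 4)
(5) = b^3 - 4*b^2 + 5*b/4 + 7/4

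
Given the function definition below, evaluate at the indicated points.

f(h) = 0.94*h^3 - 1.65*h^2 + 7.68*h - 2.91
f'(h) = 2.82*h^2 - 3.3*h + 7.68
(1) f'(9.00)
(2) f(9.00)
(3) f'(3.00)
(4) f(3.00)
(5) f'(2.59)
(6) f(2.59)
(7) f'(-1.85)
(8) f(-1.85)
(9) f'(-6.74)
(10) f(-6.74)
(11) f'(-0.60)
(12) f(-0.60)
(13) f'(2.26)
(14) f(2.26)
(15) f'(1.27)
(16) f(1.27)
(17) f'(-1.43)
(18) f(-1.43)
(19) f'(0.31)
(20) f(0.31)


(1) = 206.40
(2) = 617.82
(3) = 23.16
(4) = 30.66
(5) = 18.05
(6) = 22.24
(7) = 23.44
(8) = -28.72
(9) = 158.03
(10) = -417.44
(11) = 10.68
(12) = -8.32
(13) = 14.63
(14) = 16.87
(15) = 8.04
(16) = 6.11
(17) = 18.17
(18) = -20.02
(19) = 6.93
(20) = -0.66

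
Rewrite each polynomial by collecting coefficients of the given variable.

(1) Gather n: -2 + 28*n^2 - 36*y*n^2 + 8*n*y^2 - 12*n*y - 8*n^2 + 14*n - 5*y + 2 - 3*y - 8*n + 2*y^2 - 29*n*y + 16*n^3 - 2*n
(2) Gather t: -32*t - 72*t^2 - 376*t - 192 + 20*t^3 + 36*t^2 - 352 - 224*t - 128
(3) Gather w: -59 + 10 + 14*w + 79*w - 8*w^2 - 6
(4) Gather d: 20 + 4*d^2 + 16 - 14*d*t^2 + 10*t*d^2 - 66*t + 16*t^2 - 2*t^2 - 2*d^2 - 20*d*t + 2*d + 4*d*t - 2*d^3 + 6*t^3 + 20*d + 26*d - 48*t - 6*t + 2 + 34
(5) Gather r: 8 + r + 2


(1) = 16*n^3 + n^2*(20 - 36*y) + n*(8*y^2 - 41*y + 4) + 2*y^2 - 8*y
(2) = 20*t^3 - 36*t^2 - 632*t - 672
(3) = -8*w^2 + 93*w - 55
(4) = -2*d^3 + d^2*(10*t + 2) + d*(-14*t^2 - 16*t + 48) + 6*t^3 + 14*t^2 - 120*t + 72
(5) = r + 10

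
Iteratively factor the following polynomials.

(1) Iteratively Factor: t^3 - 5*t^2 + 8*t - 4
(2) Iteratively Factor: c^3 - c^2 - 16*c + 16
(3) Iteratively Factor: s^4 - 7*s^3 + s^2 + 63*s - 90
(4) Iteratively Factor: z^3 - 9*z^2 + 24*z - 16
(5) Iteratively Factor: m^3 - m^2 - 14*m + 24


(1) = (t - 2)*(t^2 - 3*t + 2) = (t - 2)^2*(t - 1)
(2) = (c - 4)*(c^2 + 3*c - 4) = (c - 4)*(c - 1)*(c + 4)
(3) = (s + 3)*(s^3 - 10*s^2 + 31*s - 30) = (s - 5)*(s + 3)*(s^2 - 5*s + 6) = (s - 5)*(s - 3)*(s + 3)*(s - 2)
(4) = (z - 4)*(z^2 - 5*z + 4) = (z - 4)*(z - 1)*(z - 4)
(5) = (m - 2)*(m^2 + m - 12) = (m - 2)*(m + 4)*(m - 3)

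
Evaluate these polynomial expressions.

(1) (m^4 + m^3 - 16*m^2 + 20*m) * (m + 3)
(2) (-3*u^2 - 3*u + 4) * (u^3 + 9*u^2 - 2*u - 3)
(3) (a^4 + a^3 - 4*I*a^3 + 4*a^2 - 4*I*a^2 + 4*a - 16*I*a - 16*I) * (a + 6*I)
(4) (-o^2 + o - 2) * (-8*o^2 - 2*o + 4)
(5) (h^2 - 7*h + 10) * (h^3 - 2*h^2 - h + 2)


(1) = m^5 + 4*m^4 - 13*m^3 - 28*m^2 + 60*m
(2) = -3*u^5 - 30*u^4 - 17*u^3 + 51*u^2 + u - 12
(3) = a^5 + a^4 + 2*I*a^4 + 28*a^3 + 2*I*a^3 + 28*a^2 + 8*I*a^2 + 96*a + 8*I*a + 96
(4) = 8*o^4 - 6*o^3 + 10*o^2 + 8*o - 8
(5) = h^5 - 9*h^4 + 23*h^3 - 11*h^2 - 24*h + 20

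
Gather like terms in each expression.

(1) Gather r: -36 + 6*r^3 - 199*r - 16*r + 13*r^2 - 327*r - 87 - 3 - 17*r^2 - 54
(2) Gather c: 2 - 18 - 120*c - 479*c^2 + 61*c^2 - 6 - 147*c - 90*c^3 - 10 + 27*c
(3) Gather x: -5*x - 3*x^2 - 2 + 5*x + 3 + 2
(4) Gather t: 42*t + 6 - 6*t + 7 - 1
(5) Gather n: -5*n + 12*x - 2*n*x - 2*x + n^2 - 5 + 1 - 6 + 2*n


(1) = 6*r^3 - 4*r^2 - 542*r - 180
(2) = -90*c^3 - 418*c^2 - 240*c - 32
(3) = 3 - 3*x^2
(4) = 36*t + 12
(5) = n^2 + n*(-2*x - 3) + 10*x - 10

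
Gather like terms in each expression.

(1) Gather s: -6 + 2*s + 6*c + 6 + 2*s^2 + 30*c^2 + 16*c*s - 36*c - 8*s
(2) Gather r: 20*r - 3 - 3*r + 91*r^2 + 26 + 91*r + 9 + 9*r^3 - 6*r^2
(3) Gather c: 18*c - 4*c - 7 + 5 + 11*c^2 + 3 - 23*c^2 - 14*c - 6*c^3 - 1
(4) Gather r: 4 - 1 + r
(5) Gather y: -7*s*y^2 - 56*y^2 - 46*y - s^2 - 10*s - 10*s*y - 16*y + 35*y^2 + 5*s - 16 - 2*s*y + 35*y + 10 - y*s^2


(1) = 30*c^2 - 30*c + 2*s^2 + s*(16*c - 6)
(2) = 9*r^3 + 85*r^2 + 108*r + 32
(3) = -6*c^3 - 12*c^2
(4) = r + 3
(5) = -s^2 - 5*s + y^2*(-7*s - 21) + y*(-s^2 - 12*s - 27) - 6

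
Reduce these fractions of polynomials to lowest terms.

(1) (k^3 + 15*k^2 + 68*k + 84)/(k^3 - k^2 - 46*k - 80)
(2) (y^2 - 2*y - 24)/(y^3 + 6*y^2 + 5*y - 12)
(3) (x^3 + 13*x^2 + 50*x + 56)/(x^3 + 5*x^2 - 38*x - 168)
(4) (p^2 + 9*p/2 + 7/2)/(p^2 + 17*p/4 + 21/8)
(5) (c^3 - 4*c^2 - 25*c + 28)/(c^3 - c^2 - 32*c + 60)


(1) = (k^2 + 13*k + 42)/(k^2 - 3*k - 40)
(2) = (y - 6)/(y^2 + 2*y - 3)
(3) = (x + 2)/(x - 6)
(4) = (4*p + 4)/(4*p + 3)
(5) = (c^3 - 4*c^2 - 25*c + 28)/(c^3 - c^2 - 32*c + 60)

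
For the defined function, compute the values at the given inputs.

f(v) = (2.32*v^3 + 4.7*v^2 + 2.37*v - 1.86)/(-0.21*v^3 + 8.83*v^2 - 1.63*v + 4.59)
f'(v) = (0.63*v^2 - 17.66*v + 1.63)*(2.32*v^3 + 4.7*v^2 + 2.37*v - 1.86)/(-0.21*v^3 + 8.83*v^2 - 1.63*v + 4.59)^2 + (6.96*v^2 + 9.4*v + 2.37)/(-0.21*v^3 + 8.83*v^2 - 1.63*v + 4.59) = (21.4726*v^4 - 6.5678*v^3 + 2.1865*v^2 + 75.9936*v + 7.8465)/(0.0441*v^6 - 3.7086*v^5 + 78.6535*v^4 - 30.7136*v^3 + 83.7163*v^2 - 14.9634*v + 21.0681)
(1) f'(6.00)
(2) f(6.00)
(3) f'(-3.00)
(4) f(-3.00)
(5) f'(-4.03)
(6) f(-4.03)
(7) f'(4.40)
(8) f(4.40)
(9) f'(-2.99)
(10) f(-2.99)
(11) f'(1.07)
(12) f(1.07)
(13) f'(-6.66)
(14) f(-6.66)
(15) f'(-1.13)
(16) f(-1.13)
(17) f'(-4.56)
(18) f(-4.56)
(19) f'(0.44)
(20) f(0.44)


(1) = 0.38
(2) = 2.55
(3) = 0.19
(4) = -0.31
(5) = 0.21
(6) = -0.52
(7) = 0.35
(8) = 1.97
(9) = 0.19
(10) = -0.31
(11) = 0.69
(12) = 0.70
(13) = 0.20
(14) = -1.05
(15) = -0.09
(16) = -0.10
(17) = 0.21
(18) = -0.63
(19) = 1.35
(20) = 0.05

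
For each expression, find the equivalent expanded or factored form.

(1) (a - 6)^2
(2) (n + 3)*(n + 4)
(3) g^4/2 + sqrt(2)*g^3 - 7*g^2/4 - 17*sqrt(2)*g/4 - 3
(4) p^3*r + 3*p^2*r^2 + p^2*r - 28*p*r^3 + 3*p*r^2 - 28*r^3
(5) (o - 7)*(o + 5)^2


(1) = a^2 - 12*a + 36
(2) = n^2 + 7*n + 12
(3) = (g/2 + sqrt(2)/2)*(g - 3*sqrt(2)/2)*(g + sqrt(2)/2)*(g + 2*sqrt(2))
(4) = (p - 4*r)*(p + 7*r)*(p*r + r)
(5) = o^3 + 3*o^2 - 45*o - 175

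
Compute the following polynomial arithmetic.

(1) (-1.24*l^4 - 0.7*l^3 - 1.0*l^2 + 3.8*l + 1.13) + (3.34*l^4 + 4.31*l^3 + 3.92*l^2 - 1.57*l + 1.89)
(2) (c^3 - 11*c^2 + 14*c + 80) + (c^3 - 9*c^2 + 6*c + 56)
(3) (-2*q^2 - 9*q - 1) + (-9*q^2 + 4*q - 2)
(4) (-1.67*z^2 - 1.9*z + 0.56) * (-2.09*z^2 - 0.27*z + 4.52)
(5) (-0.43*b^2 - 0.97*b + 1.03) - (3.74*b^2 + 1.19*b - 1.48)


(1) = 2.1*l^4 + 3.61*l^3 + 2.92*l^2 + 2.23*l + 3.02
(2) = 2*c^3 - 20*c^2 + 20*c + 136
(3) = -11*q^2 - 5*q - 3
(4) = 3.4903*z^4 + 4.4219*z^3 - 8.2058*z^2 - 8.7392*z + 2.5312
(5) = -4.17*b^2 - 2.16*b + 2.51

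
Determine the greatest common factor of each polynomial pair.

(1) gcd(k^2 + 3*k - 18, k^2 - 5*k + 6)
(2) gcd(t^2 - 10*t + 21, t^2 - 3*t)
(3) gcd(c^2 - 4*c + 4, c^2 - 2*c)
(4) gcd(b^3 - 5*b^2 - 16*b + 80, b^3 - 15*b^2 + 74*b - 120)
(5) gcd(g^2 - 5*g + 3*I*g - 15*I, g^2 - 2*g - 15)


(1) = k - 3
(2) = gcd((t - 7)*(t - 3), t*(t - 3)) = t - 3
(3) = c - 2
(4) = gcd((b - 5)*(b - 4)*(b + 4), (b - 6)*(b - 5)*(b - 4)) = b^2 - 9*b + 20
(5) = g - 5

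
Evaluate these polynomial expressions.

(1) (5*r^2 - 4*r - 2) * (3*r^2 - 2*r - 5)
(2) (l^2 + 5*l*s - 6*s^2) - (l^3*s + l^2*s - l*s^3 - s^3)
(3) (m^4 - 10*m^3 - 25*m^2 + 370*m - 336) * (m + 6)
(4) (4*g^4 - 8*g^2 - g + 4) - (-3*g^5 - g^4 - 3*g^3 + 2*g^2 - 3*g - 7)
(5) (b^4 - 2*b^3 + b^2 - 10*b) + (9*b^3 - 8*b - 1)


(1) = 15*r^4 - 22*r^3 - 23*r^2 + 24*r + 10
(2) = -l^3*s - l^2*s + l^2 + l*s^3 + 5*l*s + s^3 - 6*s^2
(3) = m^5 - 4*m^4 - 85*m^3 + 220*m^2 + 1884*m - 2016
(4) = 3*g^5 + 5*g^4 + 3*g^3 - 10*g^2 + 2*g + 11
(5) = b^4 + 7*b^3 + b^2 - 18*b - 1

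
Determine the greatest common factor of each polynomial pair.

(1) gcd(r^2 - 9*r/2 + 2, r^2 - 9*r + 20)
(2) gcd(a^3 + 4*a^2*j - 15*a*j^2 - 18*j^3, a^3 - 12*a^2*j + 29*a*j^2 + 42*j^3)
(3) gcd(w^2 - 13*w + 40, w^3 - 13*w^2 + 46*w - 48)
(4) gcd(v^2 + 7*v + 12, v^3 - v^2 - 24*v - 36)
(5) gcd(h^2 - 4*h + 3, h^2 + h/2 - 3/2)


(1) = r - 4
(2) = gcd((a - 3*j)*(a + j)*(a + 6*j), (a - 7*j)*(a - 6*j)*(a + j)) = a + j
(3) = w - 8
(4) = v + 3
(5) = h - 1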